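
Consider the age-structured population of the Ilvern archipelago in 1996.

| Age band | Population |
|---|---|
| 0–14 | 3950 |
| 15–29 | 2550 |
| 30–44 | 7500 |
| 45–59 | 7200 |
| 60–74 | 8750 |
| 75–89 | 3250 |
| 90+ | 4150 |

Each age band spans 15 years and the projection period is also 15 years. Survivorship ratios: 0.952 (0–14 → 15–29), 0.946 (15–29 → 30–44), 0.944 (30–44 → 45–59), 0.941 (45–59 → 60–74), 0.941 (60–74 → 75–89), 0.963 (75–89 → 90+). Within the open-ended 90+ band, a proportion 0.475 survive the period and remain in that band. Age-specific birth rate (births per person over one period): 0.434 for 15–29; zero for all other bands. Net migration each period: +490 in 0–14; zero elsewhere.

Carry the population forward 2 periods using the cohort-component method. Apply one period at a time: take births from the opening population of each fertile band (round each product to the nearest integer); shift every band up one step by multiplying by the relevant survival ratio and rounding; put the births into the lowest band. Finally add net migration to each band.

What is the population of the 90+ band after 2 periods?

10352

Call the bands 1 to 7, youngest first.
— Period 1 —
Births: 2550 × 0.434 = 1107
Band 2: 3950 × 0.952 = 3760
Band 3: 2550 × 0.946 = 2412
Band 4: 7500 × 0.944 = 7080
Band 5: 7200 × 0.941 = 6775
Band 6: 8750 × 0.941 = 8234
Band 7: 3250 × 0.963 + 4150 × 0.475 = 3130 + 1971 = 5101
Net migration: Band 1 + 490 → 1597
→ [1597, 3760, 2412, 7080, 6775, 8234, 5101]
— Period 2 —
Births: 3760 × 0.434 = 1632
Band 2: 1597 × 0.952 = 1520
Band 3: 3760 × 0.946 = 3557
Band 4: 2412 × 0.944 = 2277
Band 5: 7080 × 0.941 = 6662
Band 6: 6775 × 0.941 = 6375
Band 7: 8234 × 0.963 + 5101 × 0.475 = 7929 + 2423 = 10352
Net migration: Band 1 + 490 → 2122
→ [2122, 1520, 3557, 2277, 6662, 6375, 10352]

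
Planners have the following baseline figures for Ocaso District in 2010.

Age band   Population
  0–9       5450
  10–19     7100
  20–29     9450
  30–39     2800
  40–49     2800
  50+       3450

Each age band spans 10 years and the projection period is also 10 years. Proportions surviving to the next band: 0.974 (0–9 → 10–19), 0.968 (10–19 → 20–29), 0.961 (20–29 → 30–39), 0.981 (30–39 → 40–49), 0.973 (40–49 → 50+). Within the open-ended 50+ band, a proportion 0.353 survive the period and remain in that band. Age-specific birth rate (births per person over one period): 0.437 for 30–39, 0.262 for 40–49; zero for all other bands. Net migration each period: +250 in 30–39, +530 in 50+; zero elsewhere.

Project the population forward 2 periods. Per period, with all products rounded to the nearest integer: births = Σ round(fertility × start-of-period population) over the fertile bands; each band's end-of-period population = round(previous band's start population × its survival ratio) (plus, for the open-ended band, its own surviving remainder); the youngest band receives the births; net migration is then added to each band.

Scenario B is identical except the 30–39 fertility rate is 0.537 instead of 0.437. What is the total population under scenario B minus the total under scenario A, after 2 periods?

Numbering the groups 1..6 from youngest to oldest:
— Period 1 —
Births: 2800 × 0.437 = 1224  |  2800 × 0.262 = 734 ⇒ total 1958
Group 2: 5450 × 0.974 = 5308
Group 3: 7100 × 0.968 = 6873
Group 4: 9450 × 0.961 = 9081
Group 5: 2800 × 0.981 = 2747
Group 6: 2800 × 0.973 + 3450 × 0.353 = 2724 + 1218 = 3942
Net migration: Group 4 + 250 → 9331; Group 6 + 530 → 4472
→ [1958, 5308, 6873, 9331, 2747, 4472]
— Period 2 —
Births: 9331 × 0.437 = 4078  |  2747 × 0.262 = 720 ⇒ total 4798
Group 2: 1958 × 0.974 = 1907
Group 3: 5308 × 0.968 = 5138
Group 4: 6873 × 0.961 = 6605
Group 5: 9331 × 0.981 = 9154
Group 6: 2747 × 0.973 + 4472 × 0.353 = 2673 + 1579 = 4252
Net migration: Group 4 + 250 → 6855; Group 6 + 530 → 4782
→ [4798, 1907, 5138, 6855, 9154, 4782]
Scenario A total after 2 periods: 32634
Scenario B projection —
— Period 1 —
Births: 2800 × 0.537 = 1504  |  2800 × 0.262 = 734 ⇒ total 2238
Group 2: 5450 × 0.974 = 5308
Group 3: 7100 × 0.968 = 6873
Group 4: 9450 × 0.961 = 9081
Group 5: 2800 × 0.981 = 2747
Group 6: 2800 × 0.973 + 3450 × 0.353 = 2724 + 1218 = 3942
Net migration: Group 4 + 250 → 9331; Group 6 + 530 → 4472
→ [2238, 5308, 6873, 9331, 2747, 4472]
— Period 2 —
Births: 9331 × 0.537 = 5011  |  2747 × 0.262 = 720 ⇒ total 5731
Group 2: 2238 × 0.974 = 2180
Group 3: 5308 × 0.968 = 5138
Group 4: 6873 × 0.961 = 6605
Group 5: 9331 × 0.981 = 9154
Group 6: 2747 × 0.973 + 4472 × 0.353 = 2673 + 1579 = 4252
Net migration: Group 4 + 250 → 6855; Group 6 + 530 → 4782
→ [5731, 2180, 5138, 6855, 9154, 4782]
Scenario B total after 2 periods: 33840
Difference B − A = 33840 − 32634 = 1206

1206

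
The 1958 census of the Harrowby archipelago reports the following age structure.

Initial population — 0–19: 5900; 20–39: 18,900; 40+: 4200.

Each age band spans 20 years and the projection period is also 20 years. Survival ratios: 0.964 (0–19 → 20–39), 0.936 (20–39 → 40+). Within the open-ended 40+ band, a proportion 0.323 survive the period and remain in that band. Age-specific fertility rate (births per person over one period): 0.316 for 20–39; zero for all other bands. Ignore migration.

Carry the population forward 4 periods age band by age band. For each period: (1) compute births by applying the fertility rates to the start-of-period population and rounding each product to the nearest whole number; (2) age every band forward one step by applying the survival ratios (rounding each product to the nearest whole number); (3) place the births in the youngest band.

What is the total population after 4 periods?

Let band 1 be 0–19 through band 3 = 40+.
Period 1.
Births: 18900 × 0.316 = 5972
Band 2: 5900 × 0.964 = 5688
Band 3: 18900 × 0.936 + 4200 × 0.323 = 17690 + 1357 = 19047
Giving 5972 / 5688 / 19047.
Period 2.
Births: 5688 × 0.316 = 1797
Band 2: 5972 × 0.964 = 5757
Band 3: 5688 × 0.936 + 19047 × 0.323 = 5324 + 6152 = 11476
Giving 1797 / 5757 / 11476.
Period 3.
Births: 5757 × 0.316 = 1819
Band 2: 1797 × 0.964 = 1732
Band 3: 5757 × 0.936 + 11476 × 0.323 = 5389 + 3707 = 9096
Giving 1819 / 1732 / 9096.
Period 4.
Births: 1732 × 0.316 = 547
Band 2: 1819 × 0.964 = 1754
Band 3: 1732 × 0.936 + 9096 × 0.323 = 1621 + 2938 = 4559
Giving 547 / 1754 / 4559.
Total after period 4: 547 + 1754 + 4559 = 6860

6860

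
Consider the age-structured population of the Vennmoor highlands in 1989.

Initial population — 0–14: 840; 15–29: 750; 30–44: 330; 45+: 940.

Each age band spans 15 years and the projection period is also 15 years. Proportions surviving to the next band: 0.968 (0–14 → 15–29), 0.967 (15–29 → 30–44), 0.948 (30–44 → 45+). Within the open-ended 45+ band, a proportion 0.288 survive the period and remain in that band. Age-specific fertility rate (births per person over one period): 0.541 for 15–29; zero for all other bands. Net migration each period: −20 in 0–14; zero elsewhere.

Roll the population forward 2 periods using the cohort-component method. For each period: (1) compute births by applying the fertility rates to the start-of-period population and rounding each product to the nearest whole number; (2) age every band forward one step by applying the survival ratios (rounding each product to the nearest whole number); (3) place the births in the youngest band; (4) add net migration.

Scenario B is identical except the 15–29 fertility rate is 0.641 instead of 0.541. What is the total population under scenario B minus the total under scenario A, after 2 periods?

Call the bands 1 to 4, youngest first.
— Period 1 —
Births: 750 × 0.541 = 406
Band 2: 840 × 0.968 = 813
Band 3: 750 × 0.967 = 725
Band 4: 330 × 0.948 + 940 × 0.288 = 313 + 271 = 584
Net migration: Band 1 − 20 → 386
Population now: 0–14=386, 15–29=813, 30–44=725, 45+=584
— Period 2 —
Births: 813 × 0.541 = 440
Band 2: 386 × 0.968 = 374
Band 3: 813 × 0.967 = 786
Band 4: 725 × 0.948 + 584 × 0.288 = 687 + 168 = 855
Net migration: Band 1 − 20 → 420
Population now: 0–14=420, 15–29=374, 30–44=786, 45+=855
Scenario A total after 2 periods: 2435
Scenario B projection —
— Period 1 —
Births: 750 × 0.641 = 481
Band 2: 840 × 0.968 = 813
Band 3: 750 × 0.967 = 725
Band 4: 330 × 0.948 + 940 × 0.288 = 313 + 271 = 584
Net migration: Band 1 − 20 → 461
Population now: 0–14=461, 15–29=813, 30–44=725, 45+=584
— Period 2 —
Births: 813 × 0.641 = 521
Band 2: 461 × 0.968 = 446
Band 3: 813 × 0.967 = 786
Band 4: 725 × 0.948 + 584 × 0.288 = 687 + 168 = 855
Net migration: Band 1 − 20 → 501
Population now: 0–14=501, 15–29=446, 30–44=786, 45+=855
Scenario B total after 2 periods: 2588
Difference B − A = 2588 − 2435 = 153

153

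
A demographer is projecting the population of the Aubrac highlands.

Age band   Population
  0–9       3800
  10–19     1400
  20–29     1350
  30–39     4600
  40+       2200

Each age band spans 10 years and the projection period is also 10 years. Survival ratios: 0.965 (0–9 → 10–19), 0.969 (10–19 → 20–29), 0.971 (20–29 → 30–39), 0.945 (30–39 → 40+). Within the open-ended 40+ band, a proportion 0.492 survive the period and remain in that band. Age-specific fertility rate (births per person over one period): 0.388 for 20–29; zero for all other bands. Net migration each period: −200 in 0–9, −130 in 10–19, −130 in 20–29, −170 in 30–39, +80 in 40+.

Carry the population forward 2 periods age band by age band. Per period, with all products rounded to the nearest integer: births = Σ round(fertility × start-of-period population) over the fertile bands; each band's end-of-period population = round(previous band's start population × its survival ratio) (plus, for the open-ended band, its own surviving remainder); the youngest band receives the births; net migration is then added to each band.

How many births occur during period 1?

Numbering the bands 1..5 from youngest to oldest:
Period 1:
Births: 1350 * 0.388 = 524
Band 2: 3800 * 0.965 = 3667
Band 3: 1400 * 0.969 = 1357
Band 4: 1350 * 0.971 = 1311
Band 5: 4600 * 0.945 + 2200 * 0.492 = 4347 + 1082 = 5429
Net migration: Band 1 − 200 → 324; Band 2 − 130 → 3537; Band 3 − 130 → 1227; Band 4 − 170 → 1141; Band 5 + 80 → 5509
End of period: [324, 3537, 1227, 1141, 5509]

524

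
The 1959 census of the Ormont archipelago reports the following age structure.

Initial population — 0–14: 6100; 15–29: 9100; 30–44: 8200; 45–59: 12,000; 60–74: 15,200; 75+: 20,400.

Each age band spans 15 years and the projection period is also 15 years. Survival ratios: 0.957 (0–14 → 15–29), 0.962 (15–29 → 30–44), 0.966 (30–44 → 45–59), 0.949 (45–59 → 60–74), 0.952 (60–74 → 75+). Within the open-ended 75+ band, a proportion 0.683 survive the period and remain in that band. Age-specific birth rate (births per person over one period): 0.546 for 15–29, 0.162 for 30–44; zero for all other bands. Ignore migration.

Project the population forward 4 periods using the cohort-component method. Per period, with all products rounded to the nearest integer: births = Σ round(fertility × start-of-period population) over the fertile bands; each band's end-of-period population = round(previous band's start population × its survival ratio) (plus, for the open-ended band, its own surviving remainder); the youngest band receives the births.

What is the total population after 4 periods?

Period 1.
Births: 9100 × 0.546 = 4969  |  8200 × 0.162 = 1328 → 6297
15–29: 6100 × 0.957 = 5838
30–44: 9100 × 0.962 = 8754
45–59: 8200 × 0.966 = 7921
60–74: 12000 × 0.949 = 11388
75+: 15200 × 0.952 + 20400 × 0.683 = 14470 + 13933 = 28403
Population now: 0–14=6297, 15–29=5838, 30–44=8754, 45–59=7921, 60–74=11388, 75+=28403
Period 2.
Births: 5838 × 0.546 = 3188  |  8754 × 0.162 = 1418 → 4606
15–29: 6297 × 0.957 = 6026
30–44: 5838 × 0.962 = 5616
45–59: 8754 × 0.966 = 8456
60–74: 7921 × 0.949 = 7517
75+: 11388 × 0.952 + 28403 × 0.683 = 10841 + 19399 = 30240
Population now: 0–14=4606, 15–29=6026, 30–44=5616, 45–59=8456, 60–74=7517, 75+=30240
Period 3.
Births: 6026 × 0.546 = 3290  |  5616 × 0.162 = 910 → 4200
15–29: 4606 × 0.957 = 4408
30–44: 6026 × 0.962 = 5797
45–59: 5616 × 0.966 = 5425
60–74: 8456 × 0.949 = 8025
75+: 7517 × 0.952 + 30240 × 0.683 = 7156 + 20654 = 27810
Population now: 0–14=4200, 15–29=4408, 30–44=5797, 45–59=5425, 60–74=8025, 75+=27810
Period 4.
Births: 4408 × 0.546 = 2407  |  5797 × 0.162 = 939 → 3346
15–29: 4200 × 0.957 = 4019
30–44: 4408 × 0.962 = 4240
45–59: 5797 × 0.966 = 5600
60–74: 5425 × 0.949 = 5148
75+: 8025 × 0.952 + 27810 × 0.683 = 7640 + 18994 = 26634
Population now: 0–14=3346, 15–29=4019, 30–44=4240, 45–59=5600, 60–74=5148, 75+=26634
Total after period 4: 3346 + 4019 + 4240 + 5600 + 5148 + 26634 = 48987

48987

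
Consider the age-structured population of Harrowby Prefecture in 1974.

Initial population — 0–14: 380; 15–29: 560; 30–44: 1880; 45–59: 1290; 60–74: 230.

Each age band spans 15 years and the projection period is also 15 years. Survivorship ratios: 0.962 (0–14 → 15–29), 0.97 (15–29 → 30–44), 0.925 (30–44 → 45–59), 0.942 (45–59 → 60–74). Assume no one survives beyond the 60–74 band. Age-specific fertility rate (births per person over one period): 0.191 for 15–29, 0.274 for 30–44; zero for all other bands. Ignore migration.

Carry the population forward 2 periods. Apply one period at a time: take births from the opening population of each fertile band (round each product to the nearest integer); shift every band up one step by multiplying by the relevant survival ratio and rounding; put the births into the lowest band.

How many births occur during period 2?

Period 1:
Births: 560 × 0.191 = 107, 1880 × 0.274 = 515 — total 622
15–29: 380 × 0.962 = 366
30–44: 560 × 0.97 = 543
45–59: 1880 × 0.925 = 1739
60–74: 1290 × 0.942 = 1215
→ [622, 366, 543, 1739, 1215]
Period 2:
Births: 366 × 0.191 = 70, 543 × 0.274 = 149 — total 219
15–29: 622 × 0.962 = 598
30–44: 366 × 0.97 = 355
45–59: 543 × 0.925 = 502
60–74: 1739 × 0.942 = 1638
→ [219, 598, 355, 502, 1638]

219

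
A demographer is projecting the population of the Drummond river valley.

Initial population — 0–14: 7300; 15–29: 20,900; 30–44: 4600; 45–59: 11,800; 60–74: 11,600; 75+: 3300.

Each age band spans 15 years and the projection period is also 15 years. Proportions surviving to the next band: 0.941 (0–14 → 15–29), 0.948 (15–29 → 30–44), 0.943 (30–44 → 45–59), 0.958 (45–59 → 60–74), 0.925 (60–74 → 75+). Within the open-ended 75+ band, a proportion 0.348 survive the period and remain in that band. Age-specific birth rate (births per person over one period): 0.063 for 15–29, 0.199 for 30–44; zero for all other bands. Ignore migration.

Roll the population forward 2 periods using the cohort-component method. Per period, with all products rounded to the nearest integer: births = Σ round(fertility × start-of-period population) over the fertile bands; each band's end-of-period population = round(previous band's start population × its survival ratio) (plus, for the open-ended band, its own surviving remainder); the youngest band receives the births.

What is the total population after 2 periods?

Call the groups 1 to 6, youngest first.
After projecting period 1:
Births: 20900 × 0.063 = 1317  |  4600 × 0.199 = 915 — total 2232
Group 2: 7300 × 0.941 = 6869
Group 3: 20900 × 0.948 = 19813
Group 4: 4600 × 0.943 = 4338
Group 5: 11800 × 0.958 = 11304
Group 6: 11600 × 0.925 + 3300 × 0.348 = 10730 + 1148 = 11878
Giving 2232 / 6869 / 19813 / 4338 / 11304 / 11878.
After projecting period 2:
Births: 6869 × 0.063 = 433  |  19813 × 0.199 = 3943 — total 4376
Group 2: 2232 × 0.941 = 2100
Group 3: 6869 × 0.948 = 6512
Group 4: 19813 × 0.943 = 18684
Group 5: 4338 × 0.958 = 4156
Group 6: 11304 × 0.925 + 11878 × 0.348 = 10456 + 4134 = 14590
Giving 4376 / 2100 / 6512 / 18684 / 4156 / 14590.
Total after period 2: 4376 + 2100 + 6512 + 18684 + 4156 + 14590 = 50418

50418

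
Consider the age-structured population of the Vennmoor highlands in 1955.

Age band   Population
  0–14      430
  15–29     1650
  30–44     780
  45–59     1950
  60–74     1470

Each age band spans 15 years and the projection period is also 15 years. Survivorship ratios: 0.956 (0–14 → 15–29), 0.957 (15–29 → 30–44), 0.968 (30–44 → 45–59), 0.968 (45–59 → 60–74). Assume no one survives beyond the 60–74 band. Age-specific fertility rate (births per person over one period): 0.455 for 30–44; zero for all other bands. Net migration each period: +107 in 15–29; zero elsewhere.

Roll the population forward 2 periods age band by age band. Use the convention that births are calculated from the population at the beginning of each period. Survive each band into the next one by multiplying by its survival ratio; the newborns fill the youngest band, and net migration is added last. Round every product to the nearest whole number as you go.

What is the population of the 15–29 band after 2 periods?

— Period 1 —
Births: 780 × 0.455 = 355
15–29: 430 × 0.956 = 411
30–44: 1650 × 0.957 = 1579
45–59: 780 × 0.968 = 755
60–74: 1950 × 0.968 = 1888
Net migration: 15–29 + 107 → 518
Giving 355 / 518 / 1579 / 755 / 1888.
— Period 2 —
Births: 1579 × 0.455 = 718
15–29: 355 × 0.956 = 339
30–44: 518 × 0.957 = 496
45–59: 1579 × 0.968 = 1528
60–74: 755 × 0.968 = 731
Net migration: 15–29 + 107 → 446
Giving 718 / 446 / 496 / 1528 / 731.

446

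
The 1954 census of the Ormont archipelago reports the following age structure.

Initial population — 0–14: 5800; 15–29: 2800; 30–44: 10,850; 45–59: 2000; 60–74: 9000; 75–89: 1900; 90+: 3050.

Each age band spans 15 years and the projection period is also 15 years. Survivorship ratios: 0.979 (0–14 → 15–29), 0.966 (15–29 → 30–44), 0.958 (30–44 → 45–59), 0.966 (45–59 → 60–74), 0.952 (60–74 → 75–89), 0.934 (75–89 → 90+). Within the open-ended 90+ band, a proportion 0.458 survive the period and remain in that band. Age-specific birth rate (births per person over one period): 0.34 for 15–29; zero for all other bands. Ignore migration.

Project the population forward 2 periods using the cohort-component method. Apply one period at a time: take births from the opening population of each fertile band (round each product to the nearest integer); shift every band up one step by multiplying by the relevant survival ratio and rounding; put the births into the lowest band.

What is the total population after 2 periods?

32275

Let band 1 be 0–14 through band 7 = 90+.
After projecting period 1:
Births: 2800 × 0.34 = 952
Band 2: 5800 × 0.979 = 5678
Band 3: 2800 × 0.966 = 2705
Band 4: 10850 × 0.958 = 10394
Band 5: 2000 × 0.966 = 1932
Band 6: 9000 × 0.952 = 8568
Band 7: 1900 × 0.934 + 3050 × 0.458 = 1775 + 1397 = 3172
Giving 952 / 5678 / 2705 / 10394 / 1932 / 8568 / 3172.
After projecting period 2:
Births: 5678 × 0.34 = 1931
Band 2: 952 × 0.979 = 932
Band 3: 5678 × 0.966 = 5485
Band 4: 2705 × 0.958 = 2591
Band 5: 10394 × 0.966 = 10041
Band 6: 1932 × 0.952 = 1839
Band 7: 8568 × 0.934 + 3172 × 0.458 = 8003 + 1453 = 9456
Giving 1931 / 932 / 5485 / 2591 / 10041 / 1839 / 9456.
Total after period 2: 1931 + 932 + 5485 + 2591 + 10041 + 1839 + 9456 = 32275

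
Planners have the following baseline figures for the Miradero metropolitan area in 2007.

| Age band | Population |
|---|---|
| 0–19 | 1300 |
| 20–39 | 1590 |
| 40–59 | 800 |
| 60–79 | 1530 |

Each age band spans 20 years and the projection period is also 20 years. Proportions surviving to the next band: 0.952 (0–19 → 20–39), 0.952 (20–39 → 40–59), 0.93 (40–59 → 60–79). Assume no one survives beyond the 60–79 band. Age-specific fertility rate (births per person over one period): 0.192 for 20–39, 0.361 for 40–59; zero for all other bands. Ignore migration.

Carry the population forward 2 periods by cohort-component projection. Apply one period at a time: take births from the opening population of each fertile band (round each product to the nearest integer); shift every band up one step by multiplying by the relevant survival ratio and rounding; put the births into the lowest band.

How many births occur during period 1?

594

[period 1]
Births: 1590 * 0.192 = 305, 800 * 0.361 = 289 → 594
20–39: 1300 * 0.952 = 1238
40–59: 1590 * 0.952 = 1514
60–79: 800 * 0.93 = 744
→ [594, 1238, 1514, 744]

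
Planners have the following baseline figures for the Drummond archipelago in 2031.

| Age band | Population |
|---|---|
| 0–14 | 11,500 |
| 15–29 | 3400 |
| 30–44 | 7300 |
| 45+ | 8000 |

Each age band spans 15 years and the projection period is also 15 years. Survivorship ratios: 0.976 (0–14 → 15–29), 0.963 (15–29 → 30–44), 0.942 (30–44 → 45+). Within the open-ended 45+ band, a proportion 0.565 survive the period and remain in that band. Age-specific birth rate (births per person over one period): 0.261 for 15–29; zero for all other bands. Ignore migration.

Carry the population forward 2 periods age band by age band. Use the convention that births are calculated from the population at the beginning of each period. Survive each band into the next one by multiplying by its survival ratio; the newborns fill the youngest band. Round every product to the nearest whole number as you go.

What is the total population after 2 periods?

Period 1.
Births: 3400 * 0.261 = 887
15–29: 11500 * 0.976 = 11224
30–44: 3400 * 0.963 = 3274
45+: 7300 * 0.942 + 8000 * 0.565 = 6877 + 4520 = 11397
Giving 887 / 11224 / 3274 / 11397.
Period 2.
Births: 11224 * 0.261 = 2929
15–29: 887 * 0.976 = 866
30–44: 11224 * 0.963 = 10809
45+: 3274 * 0.942 + 11397 * 0.565 = 3084 + 6439 = 9523
Giving 2929 / 866 / 10809 / 9523.
Total after period 2: 2929 + 866 + 10809 + 9523 = 24127

24127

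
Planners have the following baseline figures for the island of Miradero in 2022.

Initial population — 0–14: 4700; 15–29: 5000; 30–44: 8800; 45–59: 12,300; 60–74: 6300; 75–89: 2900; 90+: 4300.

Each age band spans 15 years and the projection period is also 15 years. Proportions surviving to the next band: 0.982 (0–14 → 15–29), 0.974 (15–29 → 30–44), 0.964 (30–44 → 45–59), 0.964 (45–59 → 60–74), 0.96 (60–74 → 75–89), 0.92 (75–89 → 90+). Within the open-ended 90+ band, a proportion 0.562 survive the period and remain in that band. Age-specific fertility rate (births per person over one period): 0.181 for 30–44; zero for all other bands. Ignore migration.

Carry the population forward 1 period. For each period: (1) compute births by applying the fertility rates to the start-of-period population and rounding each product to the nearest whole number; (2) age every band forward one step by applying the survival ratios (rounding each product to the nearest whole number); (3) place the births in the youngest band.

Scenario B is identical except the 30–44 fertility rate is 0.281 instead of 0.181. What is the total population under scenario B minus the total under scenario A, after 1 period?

Period 1:
Births: 8800 × 0.181 = 1593
15–29: 4700 × 0.982 = 4615
30–44: 5000 × 0.974 = 4870
45–59: 8800 × 0.964 = 8483
60–74: 12300 × 0.964 = 11857
75–89: 6300 × 0.96 = 6048
90+: 2900 × 0.92 + 4300 × 0.562 = 2668 + 2417 = 5085
→ [1593, 4615, 4870, 8483, 11857, 6048, 5085]
Scenario A total after 1 period: 42551
Scenario B projection —
Period 1:
Births: 8800 × 0.281 = 2473
15–29: 4700 × 0.982 = 4615
30–44: 5000 × 0.974 = 4870
45–59: 8800 × 0.964 = 8483
60–74: 12300 × 0.964 = 11857
75–89: 6300 × 0.96 = 6048
90+: 2900 × 0.92 + 4300 × 0.562 = 2668 + 2417 = 5085
→ [2473, 4615, 4870, 8483, 11857, 6048, 5085]
Scenario B total after 1 period: 43431
Difference B − A = 43431 − 42551 = 880

880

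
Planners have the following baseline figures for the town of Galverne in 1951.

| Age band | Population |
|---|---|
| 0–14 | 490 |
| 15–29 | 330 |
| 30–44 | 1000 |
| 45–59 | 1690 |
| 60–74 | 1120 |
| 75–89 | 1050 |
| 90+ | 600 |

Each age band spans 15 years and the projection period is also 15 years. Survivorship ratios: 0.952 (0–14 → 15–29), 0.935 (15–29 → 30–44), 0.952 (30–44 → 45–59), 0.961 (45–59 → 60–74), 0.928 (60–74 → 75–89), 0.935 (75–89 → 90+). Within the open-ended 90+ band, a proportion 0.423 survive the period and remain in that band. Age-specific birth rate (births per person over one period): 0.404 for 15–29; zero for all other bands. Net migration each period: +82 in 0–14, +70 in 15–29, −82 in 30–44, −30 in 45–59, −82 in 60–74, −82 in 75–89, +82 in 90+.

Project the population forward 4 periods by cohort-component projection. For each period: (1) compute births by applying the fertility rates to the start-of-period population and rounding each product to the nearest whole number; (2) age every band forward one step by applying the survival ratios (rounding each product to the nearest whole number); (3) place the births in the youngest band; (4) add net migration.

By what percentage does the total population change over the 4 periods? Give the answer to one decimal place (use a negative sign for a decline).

Period 1.
Births: 330 * 0.404 = 133
15–29: 490 * 0.952 = 466
30–44: 330 * 0.935 = 309
45–59: 1000 * 0.952 = 952
60–74: 1690 * 0.961 = 1624
75–89: 1120 * 0.928 = 1039
90+: 1050 * 0.935 + 600 * 0.423 = 982 + 254 = 1236
Net migration: 0–14 + 82 → 215; 15–29 + 70 → 536; 30–44 − 82 → 227; 45–59 − 30 → 922; 60–74 − 82 → 1542; 75–89 − 82 → 957; 90+ + 82 → 1318
Population now: 0–14=215, 15–29=536, 30–44=227, 45–59=922, 60–74=1542, 75–89=957, 90+=1318
Period 2.
Births: 536 * 0.404 = 217
15–29: 215 * 0.952 = 205
30–44: 536 * 0.935 = 501
45–59: 227 * 0.952 = 216
60–74: 922 * 0.961 = 886
75–89: 1542 * 0.928 = 1431
90+: 957 * 0.935 + 1318 * 0.423 = 895 + 558 = 1453
Net migration: 0–14 + 82 → 299; 15–29 + 70 → 275; 30–44 − 82 → 419; 45–59 − 30 → 186; 60–74 − 82 → 804; 75–89 − 82 → 1349; 90+ + 82 → 1535
Population now: 0–14=299, 15–29=275, 30–44=419, 45–59=186, 60–74=804, 75–89=1349, 90+=1535
Period 3.
Births: 275 * 0.404 = 111
15–29: 299 * 0.952 = 285
30–44: 275 * 0.935 = 257
45–59: 419 * 0.952 = 399
60–74: 186 * 0.961 = 179
75–89: 804 * 0.928 = 746
90+: 1349 * 0.935 + 1535 * 0.423 = 1261 + 649 = 1910
Net migration: 0–14 + 82 → 193; 15–29 + 70 → 355; 30–44 − 82 → 175; 45–59 − 30 → 369; 60–74 − 82 → 97; 75–89 − 82 → 664; 90+ + 82 → 1992
Population now: 0–14=193, 15–29=355, 30–44=175, 45–59=369, 60–74=97, 75–89=664, 90+=1992
Period 4.
Births: 355 * 0.404 = 143
15–29: 193 * 0.952 = 184
30–44: 355 * 0.935 = 332
45–59: 175 * 0.952 = 167
60–74: 369 * 0.961 = 355
75–89: 97 * 0.928 = 90
90+: 664 * 0.935 + 1992 * 0.423 = 621 + 843 = 1464
Net migration: 0–14 + 82 → 225; 15–29 + 70 → 254; 30–44 − 82 → 250; 45–59 − 30 → 137; 60–74 − 82 → 273; 75–89 − 82 → 8; 90+ + 82 → 1546
Population now: 0–14=225, 15–29=254, 30–44=250, 45–59=137, 60–74=273, 75–89=8, 90+=1546
Total: 6280 → 2693; change = -3587; percentage change = -57.1%

-57.1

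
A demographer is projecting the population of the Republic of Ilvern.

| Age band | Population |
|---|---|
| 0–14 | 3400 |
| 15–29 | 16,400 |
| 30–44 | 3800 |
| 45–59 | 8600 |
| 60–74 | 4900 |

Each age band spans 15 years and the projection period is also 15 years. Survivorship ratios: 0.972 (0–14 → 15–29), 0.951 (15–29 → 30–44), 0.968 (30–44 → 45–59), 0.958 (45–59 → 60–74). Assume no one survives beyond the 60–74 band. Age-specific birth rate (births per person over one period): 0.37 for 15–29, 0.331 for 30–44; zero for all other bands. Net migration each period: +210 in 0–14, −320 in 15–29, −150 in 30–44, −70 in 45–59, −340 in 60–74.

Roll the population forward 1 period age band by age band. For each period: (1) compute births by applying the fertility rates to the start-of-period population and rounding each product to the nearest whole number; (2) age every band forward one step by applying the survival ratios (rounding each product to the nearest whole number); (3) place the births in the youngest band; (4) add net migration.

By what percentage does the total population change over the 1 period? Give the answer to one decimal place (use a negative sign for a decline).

Period 1:
Births: 16400 × 0.37 = 6068, 3800 × 0.331 = 1258 → 7326
15–29: 3400 × 0.972 = 3305
30–44: 16400 × 0.951 = 15596
45–59: 3800 × 0.968 = 3678
60–74: 8600 × 0.958 = 8239
Net migration: 0–14 + 210 → 7536; 15–29 − 320 → 2985; 30–44 − 150 → 15446; 45–59 − 70 → 3608; 60–74 − 340 → 7899
End of period: [7536, 2985, 15446, 3608, 7899]
Total: 37100 → 37474; change = 374; percentage change = 1.0%

1.0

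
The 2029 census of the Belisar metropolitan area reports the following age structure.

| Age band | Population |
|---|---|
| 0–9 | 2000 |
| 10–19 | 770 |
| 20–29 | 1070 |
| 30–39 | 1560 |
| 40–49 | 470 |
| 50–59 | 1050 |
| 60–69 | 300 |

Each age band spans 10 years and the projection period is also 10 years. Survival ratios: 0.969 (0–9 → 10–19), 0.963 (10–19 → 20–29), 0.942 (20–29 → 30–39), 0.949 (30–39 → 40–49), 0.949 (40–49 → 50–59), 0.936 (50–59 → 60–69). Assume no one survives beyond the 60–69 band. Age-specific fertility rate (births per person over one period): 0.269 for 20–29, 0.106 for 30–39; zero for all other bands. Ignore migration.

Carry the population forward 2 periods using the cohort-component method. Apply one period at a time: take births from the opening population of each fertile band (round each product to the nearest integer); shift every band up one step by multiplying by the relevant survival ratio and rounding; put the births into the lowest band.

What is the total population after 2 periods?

6090

Numbering the bands 1..7 from youngest to oldest:
[period 1]
Births: 1070 × 0.269 = 288  |  1560 × 0.106 = 165 → total 453
Band 2: 2000 × 0.969 = 1938
Band 3: 770 × 0.963 = 742
Band 4: 1070 × 0.942 = 1008
Band 5: 1560 × 0.949 = 1480
Band 6: 470 × 0.949 = 446
Band 7: 1050 × 0.936 = 983
End of period: [453, 1938, 742, 1008, 1480, 446, 983]
[period 2]
Births: 742 × 0.269 = 200  |  1008 × 0.106 = 107 → total 307
Band 2: 453 × 0.969 = 439
Band 3: 1938 × 0.963 = 1866
Band 4: 742 × 0.942 = 699
Band 5: 1008 × 0.949 = 957
Band 6: 1480 × 0.949 = 1405
Band 7: 446 × 0.936 = 417
End of period: [307, 439, 1866, 699, 957, 1405, 417]
Total after period 2: 307 + 439 + 1866 + 699 + 957 + 1405 + 417 = 6090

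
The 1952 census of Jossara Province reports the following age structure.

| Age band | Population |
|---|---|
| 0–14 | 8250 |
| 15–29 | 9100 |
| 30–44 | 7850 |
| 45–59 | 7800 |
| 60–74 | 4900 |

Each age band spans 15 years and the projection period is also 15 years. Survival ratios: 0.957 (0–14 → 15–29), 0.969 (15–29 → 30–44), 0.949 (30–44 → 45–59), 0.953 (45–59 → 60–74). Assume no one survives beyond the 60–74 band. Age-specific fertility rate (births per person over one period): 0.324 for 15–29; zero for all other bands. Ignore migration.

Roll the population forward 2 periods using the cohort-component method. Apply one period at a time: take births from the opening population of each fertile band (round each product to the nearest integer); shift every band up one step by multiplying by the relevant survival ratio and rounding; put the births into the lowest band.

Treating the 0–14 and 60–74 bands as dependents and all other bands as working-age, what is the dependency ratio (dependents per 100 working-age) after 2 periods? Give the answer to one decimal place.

Period 1:
Births: 9100 * 0.324 = 2948
15–29: 8250 * 0.957 = 7895
30–44: 9100 * 0.969 = 8818
45–59: 7850 * 0.949 = 7450
60–74: 7800 * 0.953 = 7433
Giving 2948 / 7895 / 8818 / 7450 / 7433.
Period 2:
Births: 7895 * 0.324 = 2558
15–29: 2948 * 0.957 = 2821
30–44: 7895 * 0.969 = 7650
45–59: 8818 * 0.949 = 8368
60–74: 7450 * 0.953 = 7100
Giving 2558 / 2821 / 7650 / 8368 / 7100.
Dependents (band 0–14 + band 60–74) = 2558 + 7100 = 9658; working-age = 18839; ratio = 9658/18839 × 100 = 51.3

51.3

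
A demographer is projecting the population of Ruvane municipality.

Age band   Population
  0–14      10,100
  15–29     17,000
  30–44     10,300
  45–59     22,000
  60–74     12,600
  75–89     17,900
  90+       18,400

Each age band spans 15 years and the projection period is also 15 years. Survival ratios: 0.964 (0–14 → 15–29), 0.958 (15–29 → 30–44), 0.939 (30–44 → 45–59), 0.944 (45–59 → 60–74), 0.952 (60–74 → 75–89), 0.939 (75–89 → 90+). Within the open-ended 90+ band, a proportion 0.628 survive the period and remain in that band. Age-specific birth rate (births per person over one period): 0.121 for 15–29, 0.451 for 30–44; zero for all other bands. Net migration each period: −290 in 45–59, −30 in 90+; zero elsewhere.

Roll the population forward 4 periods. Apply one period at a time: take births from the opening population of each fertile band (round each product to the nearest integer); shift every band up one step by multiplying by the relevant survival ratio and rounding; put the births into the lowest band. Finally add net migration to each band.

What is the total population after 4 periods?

Numbering the bands 1..7 from youngest to oldest:
Period 1.
Births: 17000 * 0.121 = 2057  |  10300 * 0.451 = 4645 ⇒ total 6702
Band 2: 10100 * 0.964 = 9736
Band 3: 17000 * 0.958 = 16286
Band 4: 10300 * 0.939 = 9672
Band 5: 22000 * 0.944 = 20768
Band 6: 12600 * 0.952 = 11995
Band 7: 17900 * 0.939 + 18400 * 0.628 = 16808 + 11555 = 28363
Net migration: Band 4 − 290 → 9382; Band 7 − 30 → 28333
End of period: [6702, 9736, 16286, 9382, 20768, 11995, 28333]
Period 2.
Births: 9736 * 0.121 = 1178  |  16286 * 0.451 = 7345 ⇒ total 8523
Band 2: 6702 * 0.964 = 6461
Band 3: 9736 * 0.958 = 9327
Band 4: 16286 * 0.939 = 15293
Band 5: 9382 * 0.944 = 8857
Band 6: 20768 * 0.952 = 19771
Band 7: 11995 * 0.939 + 28333 * 0.628 = 11263 + 17793 = 29056
Net migration: Band 4 − 290 → 15003; Band 7 − 30 → 29026
End of period: [8523, 6461, 9327, 15003, 8857, 19771, 29026]
Period 3.
Births: 6461 * 0.121 = 782  |  9327 * 0.451 = 4206 ⇒ total 4988
Band 2: 8523 * 0.964 = 8216
Band 3: 6461 * 0.958 = 6190
Band 4: 9327 * 0.939 = 8758
Band 5: 15003 * 0.944 = 14163
Band 6: 8857 * 0.952 = 8432
Band 7: 19771 * 0.939 + 29026 * 0.628 = 18565 + 18228 = 36793
Net migration: Band 4 − 290 → 8468; Band 7 − 30 → 36763
End of period: [4988, 8216, 6190, 8468, 14163, 8432, 36763]
Period 4.
Births: 8216 * 0.121 = 994  |  6190 * 0.451 = 2792 ⇒ total 3786
Band 2: 4988 * 0.964 = 4808
Band 3: 8216 * 0.958 = 7871
Band 4: 6190 * 0.939 = 5812
Band 5: 8468 * 0.944 = 7994
Band 6: 14163 * 0.952 = 13483
Band 7: 8432 * 0.939 + 36763 * 0.628 = 7918 + 23087 = 31005
Net migration: Band 4 − 290 → 5522; Band 7 − 30 → 30975
End of period: [3786, 4808, 7871, 5522, 7994, 13483, 30975]
Total after period 4: 3786 + 4808 + 7871 + 5522 + 7994 + 13483 + 30975 = 74439

74439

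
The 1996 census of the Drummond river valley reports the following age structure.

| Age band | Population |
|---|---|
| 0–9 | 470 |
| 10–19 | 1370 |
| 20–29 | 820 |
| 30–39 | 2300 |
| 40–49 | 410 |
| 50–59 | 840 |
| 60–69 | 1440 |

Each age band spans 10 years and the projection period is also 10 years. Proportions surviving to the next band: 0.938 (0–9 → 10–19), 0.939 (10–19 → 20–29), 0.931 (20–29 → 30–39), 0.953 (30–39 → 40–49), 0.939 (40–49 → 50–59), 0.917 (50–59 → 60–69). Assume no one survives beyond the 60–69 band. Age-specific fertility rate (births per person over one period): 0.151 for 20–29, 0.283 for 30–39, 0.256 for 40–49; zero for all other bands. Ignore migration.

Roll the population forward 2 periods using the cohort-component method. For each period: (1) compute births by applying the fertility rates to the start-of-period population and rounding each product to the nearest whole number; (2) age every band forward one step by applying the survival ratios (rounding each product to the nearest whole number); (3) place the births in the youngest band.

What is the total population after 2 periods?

Call the groups 1 to 7, youngest first.
After projecting period 1:
Births: 820 * 0.151 = 124  |  2300 * 0.283 = 651  |  410 * 0.256 = 105 — total 880
Group 2: 470 * 0.938 = 441
Group 3: 1370 * 0.939 = 1286
Group 4: 820 * 0.931 = 763
Group 5: 2300 * 0.953 = 2192
Group 6: 410 * 0.939 = 385
Group 7: 840 * 0.917 = 770
Population now: 0–9=880, 10–19=441, 20–29=1286, 30–39=763, 40–49=2192, 50–59=385, 60–69=770
After projecting period 2:
Births: 1286 * 0.151 = 194  |  763 * 0.283 = 216  |  2192 * 0.256 = 561 — total 971
Group 2: 880 * 0.938 = 825
Group 3: 441 * 0.939 = 414
Group 4: 1286 * 0.931 = 1197
Group 5: 763 * 0.953 = 727
Group 6: 2192 * 0.939 = 2058
Group 7: 385 * 0.917 = 353
Population now: 0–9=971, 10–19=825, 20–29=414, 30–39=1197, 40–49=727, 50–59=2058, 60–69=353
Total after period 2: 971 + 825 + 414 + 1197 + 727 + 2058 + 353 = 6545

6545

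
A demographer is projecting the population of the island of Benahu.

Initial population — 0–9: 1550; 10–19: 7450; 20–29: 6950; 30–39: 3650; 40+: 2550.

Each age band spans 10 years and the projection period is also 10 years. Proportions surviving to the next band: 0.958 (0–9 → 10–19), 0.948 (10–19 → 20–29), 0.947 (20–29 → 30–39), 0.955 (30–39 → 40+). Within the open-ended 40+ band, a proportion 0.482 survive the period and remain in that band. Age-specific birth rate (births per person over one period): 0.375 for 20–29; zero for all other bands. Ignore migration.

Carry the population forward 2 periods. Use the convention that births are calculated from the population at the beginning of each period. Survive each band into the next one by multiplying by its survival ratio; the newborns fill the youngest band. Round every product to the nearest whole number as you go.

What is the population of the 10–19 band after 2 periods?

2497

Call the bands 1 to 5, youngest first.
[period 1]
Births: 6950 × 0.375 = 2606
Band 2: 1550 × 0.958 = 1485
Band 3: 7450 × 0.948 = 7063
Band 4: 6950 × 0.947 = 6582
Band 5: 3650 × 0.955 + 2550 × 0.482 = 3486 + 1229 = 4715
Population now: 0–9=2606, 10–19=1485, 20–29=7063, 30–39=6582, 40+=4715
[period 2]
Births: 7063 × 0.375 = 2649
Band 2: 2606 × 0.958 = 2497
Band 3: 1485 × 0.948 = 1408
Band 4: 7063 × 0.947 = 6689
Band 5: 6582 × 0.955 + 4715 × 0.482 = 6286 + 2273 = 8559
Population now: 0–9=2649, 10–19=2497, 20–29=1408, 30–39=6689, 40+=8559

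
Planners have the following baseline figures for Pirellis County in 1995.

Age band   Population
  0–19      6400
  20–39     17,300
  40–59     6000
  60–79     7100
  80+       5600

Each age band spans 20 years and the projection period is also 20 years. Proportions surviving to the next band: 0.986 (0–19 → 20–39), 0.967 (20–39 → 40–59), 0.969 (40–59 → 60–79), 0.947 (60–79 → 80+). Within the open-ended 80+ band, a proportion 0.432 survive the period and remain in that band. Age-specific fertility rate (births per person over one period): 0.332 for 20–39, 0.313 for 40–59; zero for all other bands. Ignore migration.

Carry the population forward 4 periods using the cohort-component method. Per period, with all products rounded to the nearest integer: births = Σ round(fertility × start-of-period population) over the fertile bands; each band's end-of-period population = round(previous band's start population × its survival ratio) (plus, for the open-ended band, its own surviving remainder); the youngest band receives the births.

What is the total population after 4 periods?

37045

Period 1:
Births: 17300 × 0.332 = 5744, 6000 × 0.313 = 1878 → 7622
20–39: 6400 × 0.986 = 6310
40–59: 17300 × 0.967 = 16729
60–79: 6000 × 0.969 = 5814
80+: 7100 × 0.947 + 5600 × 0.432 = 6724 + 2419 = 9143
End of period: [7622, 6310, 16729, 5814, 9143]
Period 2:
Births: 6310 × 0.332 = 2095, 16729 × 0.313 = 5236 → 7331
20–39: 7622 × 0.986 = 7515
40–59: 6310 × 0.967 = 6102
60–79: 16729 × 0.969 = 16210
80+: 5814 × 0.947 + 9143 × 0.432 = 5506 + 3950 = 9456
End of period: [7331, 7515, 6102, 16210, 9456]
Period 3:
Births: 7515 × 0.332 = 2495, 6102 × 0.313 = 1910 → 4405
20–39: 7331 × 0.986 = 7228
40–59: 7515 × 0.967 = 7267
60–79: 6102 × 0.969 = 5913
80+: 16210 × 0.947 + 9456 × 0.432 = 15351 + 4085 = 19436
End of period: [4405, 7228, 7267, 5913, 19436]
Period 4:
Births: 7228 × 0.332 = 2400, 7267 × 0.313 = 2275 → 4675
20–39: 4405 × 0.986 = 4343
40–59: 7228 × 0.967 = 6989
60–79: 7267 × 0.969 = 7042
80+: 5913 × 0.947 + 19436 × 0.432 = 5600 + 8396 = 13996
End of period: [4675, 4343, 6989, 7042, 13996]
Total after period 4: 4675 + 4343 + 6989 + 7042 + 13996 = 37045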